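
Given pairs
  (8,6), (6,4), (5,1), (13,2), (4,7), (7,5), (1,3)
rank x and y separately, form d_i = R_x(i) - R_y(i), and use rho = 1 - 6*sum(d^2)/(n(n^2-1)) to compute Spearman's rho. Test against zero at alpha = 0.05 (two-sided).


Step 1: Rank x and y separately (midranks; no ties here).
rank(x): 8->6, 6->4, 5->3, 13->7, 4->2, 7->5, 1->1
rank(y): 6->6, 4->4, 1->1, 2->2, 7->7, 5->5, 3->3
Step 2: d_i = R_x(i) - R_y(i); compute d_i^2.
  (6-6)^2=0, (4-4)^2=0, (3-1)^2=4, (7-2)^2=25, (2-7)^2=25, (5-5)^2=0, (1-3)^2=4
sum(d^2) = 58.
Step 3: rho = 1 - 6*58 / (7*(7^2 - 1)) = 1 - 348/336 = -0.035714.
Step 4: Under H0, t = rho * sqrt((n-2)/(1-rho^2)) = -0.0799 ~ t(5).
Step 5: Two-sided p-value from the t-distribution with 5 df = 0.939408.
Step 6: alpha = 0.05. fail to reject H0.

rho = -0.0357, p = 0.939408, fail to reject H0 at alpha = 0.05.


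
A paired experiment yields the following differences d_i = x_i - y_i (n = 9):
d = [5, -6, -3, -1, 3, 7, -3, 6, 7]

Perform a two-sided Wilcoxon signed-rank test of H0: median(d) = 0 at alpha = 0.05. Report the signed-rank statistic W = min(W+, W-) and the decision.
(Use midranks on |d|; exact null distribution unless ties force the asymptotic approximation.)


Step 1: Drop any zero differences (none here) and take |d_i|.
|d| = [5, 6, 3, 1, 3, 7, 3, 6, 7]
Step 2: Midrank |d_i| (ties get averaged ranks).
ranks: |5|->5, |6|->6.5, |3|->3, |1|->1, |3|->3, |7|->8.5, |3|->3, |6|->6.5, |7|->8.5
Step 3: Attach original signs; sum ranks with positive sign and with negative sign.
W+ = 5 + 3 + 8.5 + 6.5 + 8.5 = 31.5
W- = 6.5 + 3 + 1 + 3 = 13.5
(Check: W+ + W- = 45 should equal n(n+1)/2 = 45.)
Step 4: Test statistic W = min(W+, W-) = 13.5.
Step 5: Ties in |d|, so use the tie-corrected normal approximation.
        E[W] = n(n+1)/4 = 9*10/4 = 22.5.
        Tie groups: |d|=3 (t=3), |d|=6 (t=2), |d|=7 (t=2); sum(t^3 - t) = 36.
        Var[W] = n(n+1)(2n+1)/24 - sum(t^3-t)/48 = 1710/24 - 36/48 = 70.5.
        z = (W - E[W]) / sqrt(Var[W]) = (13.5 - 22.5) / 8.3964 = -1.0719.
        Two-sided p = 2*Phi(z) = 0.283772.
Step 6: alpha = 0.05. fail to reject H0.

W+ = 31.5, W- = 13.5, W = min = 13.5, p = 0.283772, fail to reject H0.


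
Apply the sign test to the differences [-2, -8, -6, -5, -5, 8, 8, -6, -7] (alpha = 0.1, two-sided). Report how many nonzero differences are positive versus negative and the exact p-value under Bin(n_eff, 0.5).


Step 1: Discard zero differences. Original n = 9; n_eff = number of nonzero differences = 9.
Nonzero differences (with sign): -2, -8, -6, -5, -5, +8, +8, -6, -7
Step 2: Count signs: positive = 2, negative = 7.
Step 3: Under H0: P(positive) = 0.5, so the number of positives S ~ Bin(9, 0.5).
Step 4: Two-sided exact p-value = sum of Bin(9,0.5) probabilities at or below the observed probability = 0.179688.
Step 5: alpha = 0.1. fail to reject H0.

n_eff = 9, pos = 2, neg = 7, p = 0.179688, fail to reject H0.


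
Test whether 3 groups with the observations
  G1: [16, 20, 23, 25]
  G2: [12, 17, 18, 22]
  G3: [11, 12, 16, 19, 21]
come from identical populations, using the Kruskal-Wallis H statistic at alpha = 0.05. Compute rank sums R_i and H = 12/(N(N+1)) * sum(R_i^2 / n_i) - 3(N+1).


Step 1: Combine all N = 13 observations and assign midranks.
sorted (value, group, rank): (11,G3,1), (12,G2,2.5), (12,G3,2.5), (16,G1,4.5), (16,G3,4.5), (17,G2,6), (18,G2,7), (19,G3,8), (20,G1,9), (21,G3,10), (22,G2,11), (23,G1,12), (25,G1,13)
Step 2: Sum ranks within each group.
R_1 = 38.5 (n_1 = 4)
R_2 = 26.5 (n_2 = 4)
R_3 = 26 (n_3 = 5)
Step 3: H = 12/(N(N+1)) * sum(R_i^2/n_i) - 3(N+1)
     = 12/(13*14) * (38.5^2/4 + 26.5^2/4 + 26^2/5) - 3*14
     = 0.065934 * 681.325 - 42
     = 2.922527.
Step 4: Ties present; correction factor C = 1 - 12/(13^3 - 13) = 0.994505. Corrected H = 2.922527 / 0.994505 = 2.938674.
Step 5: Under H0, H ~ chi^2(2); p-value = 0.230078.
Step 6: alpha = 0.05. fail to reject H0.

H = 2.9387, df = 2, p = 0.230078, fail to reject H0.


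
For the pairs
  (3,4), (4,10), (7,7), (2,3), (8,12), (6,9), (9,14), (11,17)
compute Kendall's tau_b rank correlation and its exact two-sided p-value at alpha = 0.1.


Step 1: Enumerate the 28 unordered pairs (i,j) with i<j and classify each by sign(x_j-x_i) * sign(y_j-y_i).
  (1,2):dx=+1,dy=+6->C; (1,3):dx=+4,dy=+3->C; (1,4):dx=-1,dy=-1->C; (1,5):dx=+5,dy=+8->C
  (1,6):dx=+3,dy=+5->C; (1,7):dx=+6,dy=+10->C; (1,8):dx=+8,dy=+13->C; (2,3):dx=+3,dy=-3->D
  (2,4):dx=-2,dy=-7->C; (2,5):dx=+4,dy=+2->C; (2,6):dx=+2,dy=-1->D; (2,7):dx=+5,dy=+4->C
  (2,8):dx=+7,dy=+7->C; (3,4):dx=-5,dy=-4->C; (3,5):dx=+1,dy=+5->C; (3,6):dx=-1,dy=+2->D
  (3,7):dx=+2,dy=+7->C; (3,8):dx=+4,dy=+10->C; (4,5):dx=+6,dy=+9->C; (4,6):dx=+4,dy=+6->C
  (4,7):dx=+7,dy=+11->C; (4,8):dx=+9,dy=+14->C; (5,6):dx=-2,dy=-3->C; (5,7):dx=+1,dy=+2->C
  (5,8):dx=+3,dy=+5->C; (6,7):dx=+3,dy=+5->C; (6,8):dx=+5,dy=+8->C; (7,8):dx=+2,dy=+3->C
Step 2: C = 25, D = 3, total pairs = 28.
Step 3: tau = (C - D)/(n(n-1)/2) = (25 - 3)/28 = 0.785714.
Step 4: Exact two-sided p-value (enumerate n! = 40320 permutations of y under H0): p = 0.005506.
Step 5: alpha = 0.1. reject H0.

tau_b = 0.7857 (C=25, D=3), p = 0.005506, reject H0.


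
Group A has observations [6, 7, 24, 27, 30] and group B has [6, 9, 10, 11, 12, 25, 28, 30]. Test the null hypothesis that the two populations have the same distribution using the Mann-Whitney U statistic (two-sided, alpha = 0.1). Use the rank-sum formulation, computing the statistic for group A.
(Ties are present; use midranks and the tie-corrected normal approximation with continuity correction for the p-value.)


Step 1: Combine and sort all 13 observations; assign midranks.
sorted (value, group): (6,X), (6,Y), (7,X), (9,Y), (10,Y), (11,Y), (12,Y), (24,X), (25,Y), (27,X), (28,Y), (30,X), (30,Y)
ranks: 6->1.5, 6->1.5, 7->3, 9->4, 10->5, 11->6, 12->7, 24->8, 25->9, 27->10, 28->11, 30->12.5, 30->12.5
Step 2: Rank sum for X: R1 = 1.5 + 3 + 8 + 10 + 12.5 = 35.
Step 3: U_X = R1 - n1(n1+1)/2 = 35 - 5*6/2 = 35 - 15 = 20.
       U_Y = n1*n2 - U_X = 40 - 20 = 20.
Step 4: Ties are present, so use the tie-corrected normal approximation (with continuity correction) for the p-value.
Step 5: p-value = 1.000000; compare to alpha = 0.1. fail to reject H0.

U_X = 20, p = 1.000000, fail to reject H0 at alpha = 0.1.


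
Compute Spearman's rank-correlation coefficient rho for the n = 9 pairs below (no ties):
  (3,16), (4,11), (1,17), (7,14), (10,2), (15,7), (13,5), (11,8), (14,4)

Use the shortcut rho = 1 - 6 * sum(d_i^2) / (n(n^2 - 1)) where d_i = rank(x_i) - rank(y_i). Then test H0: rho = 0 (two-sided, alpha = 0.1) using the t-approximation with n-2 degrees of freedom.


Step 1: Rank x and y separately (midranks; no ties here).
rank(x): 3->2, 4->3, 1->1, 7->4, 10->5, 15->9, 13->7, 11->6, 14->8
rank(y): 16->8, 11->6, 17->9, 14->7, 2->1, 7->4, 5->3, 8->5, 4->2
Step 2: d_i = R_x(i) - R_y(i); compute d_i^2.
  (2-8)^2=36, (3-6)^2=9, (1-9)^2=64, (4-7)^2=9, (5-1)^2=16, (9-4)^2=25, (7-3)^2=16, (6-5)^2=1, (8-2)^2=36
sum(d^2) = 212.
Step 3: rho = 1 - 6*212 / (9*(9^2 - 1)) = 1 - 1272/720 = -0.766667.
Step 4: Under H0, t = rho * sqrt((n-2)/(1-rho^2)) = -3.1593 ~ t(7).
Step 5: Two-sided p-value from the t-distribution with 7 df = 0.015944.
Step 6: alpha = 0.1. reject H0.

rho = -0.7667, p = 0.015944, reject H0 at alpha = 0.1.


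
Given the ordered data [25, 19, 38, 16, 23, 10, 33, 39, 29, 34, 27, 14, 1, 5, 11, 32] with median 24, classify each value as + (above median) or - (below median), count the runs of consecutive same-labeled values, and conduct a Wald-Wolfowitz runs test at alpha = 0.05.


Step 1: Compute median = 24; label A = above, B = below.
Labels in order: ABABBBAAAAABBBBA  (n_A = 8, n_B = 8)
Step 2: Count runs R = 7.
Step 3: Under H0 (random ordering), E[R] = 2*n_A*n_B/(n_A+n_B) + 1 = 2*8*8/16 + 1 = 9.0000.
        Var[R] = 2*n_A*n_B*(2*n_A*n_B - n_A - n_B) / ((n_A+n_B)^2 * (n_A+n_B-1)) = 14336/3840 = 3.7333.
        SD[R] = 1.9322.
Step 4: Continuity-corrected z = (R + 0.5 - E[R]) / SD[R] = (7 + 0.5 - 9.0000) / 1.9322 = -0.7763.
Step 5: Two-sided p-value via normal approximation = 2*(1 - Phi(|z|)) = 0.437558.
Step 6: alpha = 0.05. fail to reject H0.

R = 7, z = -0.7763, p = 0.437558, fail to reject H0.


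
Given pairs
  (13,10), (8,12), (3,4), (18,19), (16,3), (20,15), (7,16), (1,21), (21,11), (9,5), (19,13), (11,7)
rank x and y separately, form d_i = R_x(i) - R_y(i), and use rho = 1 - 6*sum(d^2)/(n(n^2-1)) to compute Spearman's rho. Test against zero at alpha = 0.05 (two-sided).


Step 1: Rank x and y separately (midranks; no ties here).
rank(x): 13->7, 8->4, 3->2, 18->9, 16->8, 20->11, 7->3, 1->1, 21->12, 9->5, 19->10, 11->6
rank(y): 10->5, 12->7, 4->2, 19->11, 3->1, 15->9, 16->10, 21->12, 11->6, 5->3, 13->8, 7->4
Step 2: d_i = R_x(i) - R_y(i); compute d_i^2.
  (7-5)^2=4, (4-7)^2=9, (2-2)^2=0, (9-11)^2=4, (8-1)^2=49, (11-9)^2=4, (3-10)^2=49, (1-12)^2=121, (12-6)^2=36, (5-3)^2=4, (10-8)^2=4, (6-4)^2=4
sum(d^2) = 288.
Step 3: rho = 1 - 6*288 / (12*(12^2 - 1)) = 1 - 1728/1716 = -0.006993.
Step 4: Under H0, t = rho * sqrt((n-2)/(1-rho^2)) = -0.0221 ~ t(10).
Step 5: Two-sided p-value from the t-distribution with 10 df = 0.982792.
Step 6: alpha = 0.05. fail to reject H0.

rho = -0.0070, p = 0.982792, fail to reject H0 at alpha = 0.05.


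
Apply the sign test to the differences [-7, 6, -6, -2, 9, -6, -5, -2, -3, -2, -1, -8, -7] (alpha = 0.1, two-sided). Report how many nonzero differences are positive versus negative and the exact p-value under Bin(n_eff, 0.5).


Step 1: Discard zero differences. Original n = 13; n_eff = number of nonzero differences = 13.
Nonzero differences (with sign): -7, +6, -6, -2, +9, -6, -5, -2, -3, -2, -1, -8, -7
Step 2: Count signs: positive = 2, negative = 11.
Step 3: Under H0: P(positive) = 0.5, so the number of positives S ~ Bin(13, 0.5).
Step 4: Two-sided exact p-value = sum of Bin(13,0.5) probabilities at or below the observed probability = 0.022461.
Step 5: alpha = 0.1. reject H0.

n_eff = 13, pos = 2, neg = 11, p = 0.022461, reject H0.


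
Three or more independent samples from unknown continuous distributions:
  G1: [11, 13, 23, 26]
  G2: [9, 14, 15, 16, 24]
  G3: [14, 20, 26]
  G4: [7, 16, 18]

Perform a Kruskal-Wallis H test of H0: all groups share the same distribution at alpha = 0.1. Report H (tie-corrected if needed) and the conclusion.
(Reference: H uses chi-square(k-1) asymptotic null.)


Step 1: Combine all N = 15 observations and assign midranks.
sorted (value, group, rank): (7,G4,1), (9,G2,2), (11,G1,3), (13,G1,4), (14,G2,5.5), (14,G3,5.5), (15,G2,7), (16,G2,8.5), (16,G4,8.5), (18,G4,10), (20,G3,11), (23,G1,12), (24,G2,13), (26,G1,14.5), (26,G3,14.5)
Step 2: Sum ranks within each group.
R_1 = 33.5 (n_1 = 4)
R_2 = 36 (n_2 = 5)
R_3 = 31 (n_3 = 3)
R_4 = 19.5 (n_4 = 3)
Step 3: H = 12/(N(N+1)) * sum(R_i^2/n_i) - 3(N+1)
     = 12/(15*16) * (33.5^2/4 + 36^2/5 + 31^2/3 + 19.5^2/3) - 3*16
     = 0.050000 * 986.846 - 48
     = 1.342292.
Step 4: Ties present; correction factor C = 1 - 18/(15^3 - 15) = 0.994643. Corrected H = 1.342292 / 0.994643 = 1.349521.
Step 5: Under H0, H ~ chi^2(3); p-value = 0.717409.
Step 6: alpha = 0.1. fail to reject H0.

H = 1.3495, df = 3, p = 0.717409, fail to reject H0.


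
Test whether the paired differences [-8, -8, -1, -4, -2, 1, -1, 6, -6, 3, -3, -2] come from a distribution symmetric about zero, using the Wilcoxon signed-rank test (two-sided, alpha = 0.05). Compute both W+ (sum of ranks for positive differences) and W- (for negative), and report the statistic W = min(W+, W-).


Step 1: Drop any zero differences (none here) and take |d_i|.
|d| = [8, 8, 1, 4, 2, 1, 1, 6, 6, 3, 3, 2]
Step 2: Midrank |d_i| (ties get averaged ranks).
ranks: |8|->11.5, |8|->11.5, |1|->2, |4|->8, |2|->4.5, |1|->2, |1|->2, |6|->9.5, |6|->9.5, |3|->6.5, |3|->6.5, |2|->4.5
Step 3: Attach original signs; sum ranks with positive sign and with negative sign.
W+ = 2 + 9.5 + 6.5 = 18
W- = 11.5 + 11.5 + 2 + 8 + 4.5 + 2 + 9.5 + 6.5 + 4.5 = 60
(Check: W+ + W- = 78 should equal n(n+1)/2 = 78.)
Step 4: Test statistic W = min(W+, W-) = 18.
Step 5: Ties in |d|, so use the tie-corrected normal approximation.
        E[W] = n(n+1)/4 = 12*13/4 = 39.
        Tie groups: |d|=1 (t=3), |d|=2 (t=2), |d|=3 (t=2), |d|=6 (t=2), |d|=8 (t=2); sum(t^3 - t) = 48.
        Var[W] = n(n+1)(2n+1)/24 - sum(t^3-t)/48 = 3900/24 - 48/48 = 161.5.
        z = (W - E[W]) / sqrt(Var[W]) = (18 - 39) / 12.7083 = -1.6525.
        Two-sided p = 2*Phi(z) = 0.098439.
Step 6: alpha = 0.05. fail to reject H0.

W+ = 18, W- = 60, W = min = 18, p = 0.098439, fail to reject H0.


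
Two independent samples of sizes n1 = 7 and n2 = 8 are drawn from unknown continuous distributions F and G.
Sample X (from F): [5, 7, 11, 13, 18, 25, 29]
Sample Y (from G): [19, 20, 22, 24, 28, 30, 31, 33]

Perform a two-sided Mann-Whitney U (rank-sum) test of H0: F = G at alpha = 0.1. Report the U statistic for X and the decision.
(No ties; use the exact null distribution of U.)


Step 1: Combine and sort all 15 observations; assign midranks.
sorted (value, group): (5,X), (7,X), (11,X), (13,X), (18,X), (19,Y), (20,Y), (22,Y), (24,Y), (25,X), (28,Y), (29,X), (30,Y), (31,Y), (33,Y)
ranks: 5->1, 7->2, 11->3, 13->4, 18->5, 19->6, 20->7, 22->8, 24->9, 25->10, 28->11, 29->12, 30->13, 31->14, 33->15
Step 2: Rank sum for X: R1 = 1 + 2 + 3 + 4 + 5 + 10 + 12 = 37.
Step 3: U_X = R1 - n1(n1+1)/2 = 37 - 7*8/2 = 37 - 28 = 9.
       U_Y = n1*n2 - U_X = 56 - 9 = 47.
Step 4: No ties, so the exact null distribution of U (based on enumerating the C(15,7) = 6435 equally likely rank assignments) gives the two-sided p-value.
Step 5: p-value = 0.028904; compare to alpha = 0.1. reject H0.

U_X = 9, p = 0.028904, reject H0 at alpha = 0.1.


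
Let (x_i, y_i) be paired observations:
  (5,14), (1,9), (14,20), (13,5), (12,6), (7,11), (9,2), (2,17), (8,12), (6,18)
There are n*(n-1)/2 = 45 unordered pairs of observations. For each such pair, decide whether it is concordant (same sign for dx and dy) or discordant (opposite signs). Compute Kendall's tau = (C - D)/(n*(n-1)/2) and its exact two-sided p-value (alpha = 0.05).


Step 1: Enumerate the 45 unordered pairs (i,j) with i<j and classify each by sign(x_j-x_i) * sign(y_j-y_i).
  (1,2):dx=-4,dy=-5->C; (1,3):dx=+9,dy=+6->C; (1,4):dx=+8,dy=-9->D; (1,5):dx=+7,dy=-8->D
  (1,6):dx=+2,dy=-3->D; (1,7):dx=+4,dy=-12->D; (1,8):dx=-3,dy=+3->D; (1,9):dx=+3,dy=-2->D
  (1,10):dx=+1,dy=+4->C; (2,3):dx=+13,dy=+11->C; (2,4):dx=+12,dy=-4->D; (2,5):dx=+11,dy=-3->D
  (2,6):dx=+6,dy=+2->C; (2,7):dx=+8,dy=-7->D; (2,8):dx=+1,dy=+8->C; (2,9):dx=+7,dy=+3->C
  (2,10):dx=+5,dy=+9->C; (3,4):dx=-1,dy=-15->C; (3,5):dx=-2,dy=-14->C; (3,6):dx=-7,dy=-9->C
  (3,7):dx=-5,dy=-18->C; (3,8):dx=-12,dy=-3->C; (3,9):dx=-6,dy=-8->C; (3,10):dx=-8,dy=-2->C
  (4,5):dx=-1,dy=+1->D; (4,6):dx=-6,dy=+6->D; (4,7):dx=-4,dy=-3->C; (4,8):dx=-11,dy=+12->D
  (4,9):dx=-5,dy=+7->D; (4,10):dx=-7,dy=+13->D; (5,6):dx=-5,dy=+5->D; (5,7):dx=-3,dy=-4->C
  (5,8):dx=-10,dy=+11->D; (5,9):dx=-4,dy=+6->D; (5,10):dx=-6,dy=+12->D; (6,7):dx=+2,dy=-9->D
  (6,8):dx=-5,dy=+6->D; (6,9):dx=+1,dy=+1->C; (6,10):dx=-1,dy=+7->D; (7,8):dx=-7,dy=+15->D
  (7,9):dx=-1,dy=+10->D; (7,10):dx=-3,dy=+16->D; (8,9):dx=+6,dy=-5->D; (8,10):dx=+4,dy=+1->C
  (9,10):dx=-2,dy=+6->D
Step 2: C = 19, D = 26, total pairs = 45.
Step 3: tau = (C - D)/(n(n-1)/2) = (19 - 26)/45 = -0.155556.
Step 4: Exact two-sided p-value (enumerate n! = 3628800 permutations of y under H0): p = 0.600654.
Step 5: alpha = 0.05. fail to reject H0.

tau_b = -0.1556 (C=19, D=26), p = 0.600654, fail to reject H0.


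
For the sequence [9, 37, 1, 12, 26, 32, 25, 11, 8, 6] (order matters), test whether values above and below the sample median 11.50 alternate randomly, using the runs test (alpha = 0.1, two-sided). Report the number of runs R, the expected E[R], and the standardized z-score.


Step 1: Compute median = 11.50; label A = above, B = below.
Labels in order: BABAAAABBB  (n_A = 5, n_B = 5)
Step 2: Count runs R = 5.
Step 3: Under H0 (random ordering), E[R] = 2*n_A*n_B/(n_A+n_B) + 1 = 2*5*5/10 + 1 = 6.0000.
        Var[R] = 2*n_A*n_B*(2*n_A*n_B - n_A - n_B) / ((n_A+n_B)^2 * (n_A+n_B-1)) = 2000/900 = 2.2222.
        SD[R] = 1.4907.
Step 4: Continuity-corrected z = (R + 0.5 - E[R]) / SD[R] = (5 + 0.5 - 6.0000) / 1.4907 = -0.3354.
Step 5: Two-sided p-value via normal approximation = 2*(1 - Phi(|z|)) = 0.737316.
Step 6: alpha = 0.1. fail to reject H0.

R = 5, z = -0.3354, p = 0.737316, fail to reject H0.


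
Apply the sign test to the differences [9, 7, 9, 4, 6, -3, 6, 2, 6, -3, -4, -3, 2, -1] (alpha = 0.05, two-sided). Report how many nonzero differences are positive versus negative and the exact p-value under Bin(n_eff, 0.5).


Step 1: Discard zero differences. Original n = 14; n_eff = number of nonzero differences = 14.
Nonzero differences (with sign): +9, +7, +9, +4, +6, -3, +6, +2, +6, -3, -4, -3, +2, -1
Step 2: Count signs: positive = 9, negative = 5.
Step 3: Under H0: P(positive) = 0.5, so the number of positives S ~ Bin(14, 0.5).
Step 4: Two-sided exact p-value = sum of Bin(14,0.5) probabilities at or below the observed probability = 0.423950.
Step 5: alpha = 0.05. fail to reject H0.

n_eff = 14, pos = 9, neg = 5, p = 0.423950, fail to reject H0.


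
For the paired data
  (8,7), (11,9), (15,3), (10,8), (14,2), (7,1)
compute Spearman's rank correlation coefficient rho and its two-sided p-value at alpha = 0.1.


Step 1: Rank x and y separately (midranks; no ties here).
rank(x): 8->2, 11->4, 15->6, 10->3, 14->5, 7->1
rank(y): 7->4, 9->6, 3->3, 8->5, 2->2, 1->1
Step 2: d_i = R_x(i) - R_y(i); compute d_i^2.
  (2-4)^2=4, (4-6)^2=4, (6-3)^2=9, (3-5)^2=4, (5-2)^2=9, (1-1)^2=0
sum(d^2) = 30.
Step 3: rho = 1 - 6*30 / (6*(6^2 - 1)) = 1 - 180/210 = 0.142857.
Step 4: Under H0, t = rho * sqrt((n-2)/(1-rho^2)) = 0.2887 ~ t(4).
Step 5: Two-sided p-value from the t-distribution with 4 df = 0.787172.
Step 6: alpha = 0.1. fail to reject H0.

rho = 0.1429, p = 0.787172, fail to reject H0 at alpha = 0.1.


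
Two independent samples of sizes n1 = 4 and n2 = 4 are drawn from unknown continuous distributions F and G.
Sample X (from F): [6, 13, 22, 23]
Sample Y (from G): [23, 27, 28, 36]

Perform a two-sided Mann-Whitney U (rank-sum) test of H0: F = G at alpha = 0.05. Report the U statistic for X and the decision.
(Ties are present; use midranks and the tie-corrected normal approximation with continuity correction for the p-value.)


Step 1: Combine and sort all 8 observations; assign midranks.
sorted (value, group): (6,X), (13,X), (22,X), (23,X), (23,Y), (27,Y), (28,Y), (36,Y)
ranks: 6->1, 13->2, 22->3, 23->4.5, 23->4.5, 27->6, 28->7, 36->8
Step 2: Rank sum for X: R1 = 1 + 2 + 3 + 4.5 = 10.5.
Step 3: U_X = R1 - n1(n1+1)/2 = 10.5 - 4*5/2 = 10.5 - 10 = 0.5.
       U_Y = n1*n2 - U_X = 16 - 0.5 = 15.5.
Step 4: Ties are present, so use the tie-corrected normal approximation (with continuity correction) for the p-value.
Step 5: p-value = 0.042066; compare to alpha = 0.05. reject H0.

U_X = 0.5, p = 0.042066, reject H0 at alpha = 0.05.


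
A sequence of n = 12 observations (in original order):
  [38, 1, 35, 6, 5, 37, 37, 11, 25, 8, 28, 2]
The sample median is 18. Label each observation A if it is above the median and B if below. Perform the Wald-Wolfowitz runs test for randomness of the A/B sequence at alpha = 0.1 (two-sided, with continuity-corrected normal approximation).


Step 1: Compute median = 18; label A = above, B = below.
Labels in order: ABABBAABABAB  (n_A = 6, n_B = 6)
Step 2: Count runs R = 10.
Step 3: Under H0 (random ordering), E[R] = 2*n_A*n_B/(n_A+n_B) + 1 = 2*6*6/12 + 1 = 7.0000.
        Var[R] = 2*n_A*n_B*(2*n_A*n_B - n_A - n_B) / ((n_A+n_B)^2 * (n_A+n_B-1)) = 4320/1584 = 2.7273.
        SD[R] = 1.6514.
Step 4: Continuity-corrected z = (R - 0.5 - E[R]) / SD[R] = (10 - 0.5 - 7.0000) / 1.6514 = 1.5138.
Step 5: Two-sided p-value via normal approximation = 2*(1 - Phi(|z|)) = 0.130070.
Step 6: alpha = 0.1. fail to reject H0.

R = 10, z = 1.5138, p = 0.130070, fail to reject H0.


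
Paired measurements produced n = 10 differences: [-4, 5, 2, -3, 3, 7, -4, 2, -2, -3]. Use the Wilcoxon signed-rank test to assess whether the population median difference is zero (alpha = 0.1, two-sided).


Step 1: Drop any zero differences (none here) and take |d_i|.
|d| = [4, 5, 2, 3, 3, 7, 4, 2, 2, 3]
Step 2: Midrank |d_i| (ties get averaged ranks).
ranks: |4|->7.5, |5|->9, |2|->2, |3|->5, |3|->5, |7|->10, |4|->7.5, |2|->2, |2|->2, |3|->5
Step 3: Attach original signs; sum ranks with positive sign and with negative sign.
W+ = 9 + 2 + 5 + 10 + 2 = 28
W- = 7.5 + 5 + 7.5 + 2 + 5 = 27
(Check: W+ + W- = 55 should equal n(n+1)/2 = 55.)
Step 4: Test statistic W = min(W+, W-) = 27.
Step 5: Ties in |d|, so use the tie-corrected normal approximation.
        E[W] = n(n+1)/4 = 10*11/4 = 27.5.
        Tie groups: |d|=2 (t=3), |d|=3 (t=3), |d|=4 (t=2); sum(t^3 - t) = 54.
        Var[W] = n(n+1)(2n+1)/24 - sum(t^3-t)/48 = 2310/24 - 54/48 = 95.125.
        z = (W - E[W]) / sqrt(Var[W]) = (27 - 27.5) / 9.7532 = -0.0513.
        Two-sided p = 2*Phi(z) = 0.959114.
Step 6: alpha = 0.1. fail to reject H0.

W+ = 28, W- = 27, W = min = 27, p = 0.959114, fail to reject H0.


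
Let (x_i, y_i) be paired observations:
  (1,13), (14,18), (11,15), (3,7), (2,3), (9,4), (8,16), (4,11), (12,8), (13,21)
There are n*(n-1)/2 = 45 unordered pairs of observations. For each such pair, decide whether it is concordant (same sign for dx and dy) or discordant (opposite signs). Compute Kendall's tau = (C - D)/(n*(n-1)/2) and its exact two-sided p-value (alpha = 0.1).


Step 1: Enumerate the 45 unordered pairs (i,j) with i<j and classify each by sign(x_j-x_i) * sign(y_j-y_i).
  (1,2):dx=+13,dy=+5->C; (1,3):dx=+10,dy=+2->C; (1,4):dx=+2,dy=-6->D; (1,5):dx=+1,dy=-10->D
  (1,6):dx=+8,dy=-9->D; (1,7):dx=+7,dy=+3->C; (1,8):dx=+3,dy=-2->D; (1,9):dx=+11,dy=-5->D
  (1,10):dx=+12,dy=+8->C; (2,3):dx=-3,dy=-3->C; (2,4):dx=-11,dy=-11->C; (2,5):dx=-12,dy=-15->C
  (2,6):dx=-5,dy=-14->C; (2,7):dx=-6,dy=-2->C; (2,8):dx=-10,dy=-7->C; (2,9):dx=-2,dy=-10->C
  (2,10):dx=-1,dy=+3->D; (3,4):dx=-8,dy=-8->C; (3,5):dx=-9,dy=-12->C; (3,6):dx=-2,dy=-11->C
  (3,7):dx=-3,dy=+1->D; (3,8):dx=-7,dy=-4->C; (3,9):dx=+1,dy=-7->D; (3,10):dx=+2,dy=+6->C
  (4,5):dx=-1,dy=-4->C; (4,6):dx=+6,dy=-3->D; (4,7):dx=+5,dy=+9->C; (4,8):dx=+1,dy=+4->C
  (4,9):dx=+9,dy=+1->C; (4,10):dx=+10,dy=+14->C; (5,6):dx=+7,dy=+1->C; (5,7):dx=+6,dy=+13->C
  (5,8):dx=+2,dy=+8->C; (5,9):dx=+10,dy=+5->C; (5,10):dx=+11,dy=+18->C; (6,7):dx=-1,dy=+12->D
  (6,8):dx=-5,dy=+7->D; (6,9):dx=+3,dy=+4->C; (6,10):dx=+4,dy=+17->C; (7,8):dx=-4,dy=-5->C
  (7,9):dx=+4,dy=-8->D; (7,10):dx=+5,dy=+5->C; (8,9):dx=+8,dy=-3->D; (8,10):dx=+9,dy=+10->C
  (9,10):dx=+1,dy=+13->C
Step 2: C = 32, D = 13, total pairs = 45.
Step 3: tau = (C - D)/(n(n-1)/2) = (32 - 13)/45 = 0.422222.
Step 4: Exact two-sided p-value (enumerate n! = 3628800 permutations of y under H0): p = 0.108313.
Step 5: alpha = 0.1. fail to reject H0.

tau_b = 0.4222 (C=32, D=13), p = 0.108313, fail to reject H0.


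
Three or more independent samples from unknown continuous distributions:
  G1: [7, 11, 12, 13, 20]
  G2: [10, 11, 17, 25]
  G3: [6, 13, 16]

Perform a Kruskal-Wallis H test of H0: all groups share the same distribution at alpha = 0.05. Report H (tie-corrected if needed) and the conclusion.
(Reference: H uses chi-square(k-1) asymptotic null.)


Step 1: Combine all N = 12 observations and assign midranks.
sorted (value, group, rank): (6,G3,1), (7,G1,2), (10,G2,3), (11,G1,4.5), (11,G2,4.5), (12,G1,6), (13,G1,7.5), (13,G3,7.5), (16,G3,9), (17,G2,10), (20,G1,11), (25,G2,12)
Step 2: Sum ranks within each group.
R_1 = 31 (n_1 = 5)
R_2 = 29.5 (n_2 = 4)
R_3 = 17.5 (n_3 = 3)
Step 3: H = 12/(N(N+1)) * sum(R_i^2/n_i) - 3(N+1)
     = 12/(12*13) * (31^2/5 + 29.5^2/4 + 17.5^2/3) - 3*13
     = 0.076923 * 511.846 - 39
     = 0.372756.
Step 4: Ties present; correction factor C = 1 - 12/(12^3 - 12) = 0.993007. Corrected H = 0.372756 / 0.993007 = 0.375381.
Step 5: Under H0, H ~ chi^2(2); p-value = 0.828871.
Step 6: alpha = 0.05. fail to reject H0.

H = 0.3754, df = 2, p = 0.828871, fail to reject H0.


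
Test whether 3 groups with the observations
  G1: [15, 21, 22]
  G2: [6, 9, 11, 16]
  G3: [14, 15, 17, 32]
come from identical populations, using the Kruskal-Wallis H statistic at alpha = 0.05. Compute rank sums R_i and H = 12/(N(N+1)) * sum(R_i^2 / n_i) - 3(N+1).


Step 1: Combine all N = 11 observations and assign midranks.
sorted (value, group, rank): (6,G2,1), (9,G2,2), (11,G2,3), (14,G3,4), (15,G1,5.5), (15,G3,5.5), (16,G2,7), (17,G3,8), (21,G1,9), (22,G1,10), (32,G3,11)
Step 2: Sum ranks within each group.
R_1 = 24.5 (n_1 = 3)
R_2 = 13 (n_2 = 4)
R_3 = 28.5 (n_3 = 4)
Step 3: H = 12/(N(N+1)) * sum(R_i^2/n_i) - 3(N+1)
     = 12/(11*12) * (24.5^2/3 + 13^2/4 + 28.5^2/4) - 3*12
     = 0.090909 * 445.396 - 36
     = 4.490530.
Step 4: Ties present; correction factor C = 1 - 6/(11^3 - 11) = 0.995455. Corrected H = 4.490530 / 0.995455 = 4.511035.
Step 5: Under H0, H ~ chi^2(2); p-value = 0.104819.
Step 6: alpha = 0.05. fail to reject H0.

H = 4.5110, df = 2, p = 0.104819, fail to reject H0.


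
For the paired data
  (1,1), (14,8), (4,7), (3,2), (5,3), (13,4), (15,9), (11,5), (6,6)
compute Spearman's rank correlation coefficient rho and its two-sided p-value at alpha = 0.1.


Step 1: Rank x and y separately (midranks; no ties here).
rank(x): 1->1, 14->8, 4->3, 3->2, 5->4, 13->7, 15->9, 11->6, 6->5
rank(y): 1->1, 8->8, 7->7, 2->2, 3->3, 4->4, 9->9, 5->5, 6->6
Step 2: d_i = R_x(i) - R_y(i); compute d_i^2.
  (1-1)^2=0, (8-8)^2=0, (3-7)^2=16, (2-2)^2=0, (4-3)^2=1, (7-4)^2=9, (9-9)^2=0, (6-5)^2=1, (5-6)^2=1
sum(d^2) = 28.
Step 3: rho = 1 - 6*28 / (9*(9^2 - 1)) = 1 - 168/720 = 0.766667.
Step 4: Under H0, t = rho * sqrt((n-2)/(1-rho^2)) = 3.1593 ~ t(7).
Step 5: Two-sided p-value from the t-distribution with 7 df = 0.015944.
Step 6: alpha = 0.1. reject H0.

rho = 0.7667, p = 0.015944, reject H0 at alpha = 0.1.


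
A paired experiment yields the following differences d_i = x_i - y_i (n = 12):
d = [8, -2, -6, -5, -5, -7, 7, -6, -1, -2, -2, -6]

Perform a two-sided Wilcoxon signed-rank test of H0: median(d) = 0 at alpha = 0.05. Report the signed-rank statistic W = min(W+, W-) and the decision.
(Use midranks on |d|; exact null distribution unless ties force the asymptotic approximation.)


Step 1: Drop any zero differences (none here) and take |d_i|.
|d| = [8, 2, 6, 5, 5, 7, 7, 6, 1, 2, 2, 6]
Step 2: Midrank |d_i| (ties get averaged ranks).
ranks: |8|->12, |2|->3, |6|->8, |5|->5.5, |5|->5.5, |7|->10.5, |7|->10.5, |6|->8, |1|->1, |2|->3, |2|->3, |6|->8
Step 3: Attach original signs; sum ranks with positive sign and with negative sign.
W+ = 12 + 10.5 = 22.5
W- = 3 + 8 + 5.5 + 5.5 + 10.5 + 8 + 1 + 3 + 3 + 8 = 55.5
(Check: W+ + W- = 78 should equal n(n+1)/2 = 78.)
Step 4: Test statistic W = min(W+, W-) = 22.5.
Step 5: Ties in |d|, so use the tie-corrected normal approximation.
        E[W] = n(n+1)/4 = 12*13/4 = 39.
        Tie groups: |d|=2 (t=3), |d|=5 (t=2), |d|=6 (t=3), |d|=7 (t=2); sum(t^3 - t) = 60.
        Var[W] = n(n+1)(2n+1)/24 - sum(t^3-t)/48 = 3900/24 - 60/48 = 161.25.
        z = (W - E[W]) / sqrt(Var[W]) = (22.5 - 39) / 12.6984 = -1.2994.
        Two-sided p = 2*Phi(z) = 0.193816.
Step 6: alpha = 0.05. fail to reject H0.

W+ = 22.5, W- = 55.5, W = min = 22.5, p = 0.193816, fail to reject H0.


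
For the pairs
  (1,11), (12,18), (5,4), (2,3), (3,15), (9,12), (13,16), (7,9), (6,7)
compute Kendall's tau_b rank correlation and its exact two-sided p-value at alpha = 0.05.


Step 1: Enumerate the 36 unordered pairs (i,j) with i<j and classify each by sign(x_j-x_i) * sign(y_j-y_i).
  (1,2):dx=+11,dy=+7->C; (1,3):dx=+4,dy=-7->D; (1,4):dx=+1,dy=-8->D; (1,5):dx=+2,dy=+4->C
  (1,6):dx=+8,dy=+1->C; (1,7):dx=+12,dy=+5->C; (1,8):dx=+6,dy=-2->D; (1,9):dx=+5,dy=-4->D
  (2,3):dx=-7,dy=-14->C; (2,4):dx=-10,dy=-15->C; (2,5):dx=-9,dy=-3->C; (2,6):dx=-3,dy=-6->C
  (2,7):dx=+1,dy=-2->D; (2,8):dx=-5,dy=-9->C; (2,9):dx=-6,dy=-11->C; (3,4):dx=-3,dy=-1->C
  (3,5):dx=-2,dy=+11->D; (3,6):dx=+4,dy=+8->C; (3,7):dx=+8,dy=+12->C; (3,8):dx=+2,dy=+5->C
  (3,9):dx=+1,dy=+3->C; (4,5):dx=+1,dy=+12->C; (4,6):dx=+7,dy=+9->C; (4,7):dx=+11,dy=+13->C
  (4,8):dx=+5,dy=+6->C; (4,9):dx=+4,dy=+4->C; (5,6):dx=+6,dy=-3->D; (5,7):dx=+10,dy=+1->C
  (5,8):dx=+4,dy=-6->D; (5,9):dx=+3,dy=-8->D; (6,7):dx=+4,dy=+4->C; (6,8):dx=-2,dy=-3->C
  (6,9):dx=-3,dy=-5->C; (7,8):dx=-6,dy=-7->C; (7,9):dx=-7,dy=-9->C; (8,9):dx=-1,dy=-2->C
Step 2: C = 27, D = 9, total pairs = 36.
Step 3: tau = (C - D)/(n(n-1)/2) = (27 - 9)/36 = 0.500000.
Step 4: Exact two-sided p-value (enumerate n! = 362880 permutations of y under H0): p = 0.075176.
Step 5: alpha = 0.05. fail to reject H0.

tau_b = 0.5000 (C=27, D=9), p = 0.075176, fail to reject H0.


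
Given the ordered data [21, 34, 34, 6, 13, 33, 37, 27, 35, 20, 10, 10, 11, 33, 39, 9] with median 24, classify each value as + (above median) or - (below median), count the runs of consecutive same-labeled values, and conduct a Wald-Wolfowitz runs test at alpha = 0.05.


Step 1: Compute median = 24; label A = above, B = below.
Labels in order: BAABBAAAABBBBAAB  (n_A = 8, n_B = 8)
Step 2: Count runs R = 7.
Step 3: Under H0 (random ordering), E[R] = 2*n_A*n_B/(n_A+n_B) + 1 = 2*8*8/16 + 1 = 9.0000.
        Var[R] = 2*n_A*n_B*(2*n_A*n_B - n_A - n_B) / ((n_A+n_B)^2 * (n_A+n_B-1)) = 14336/3840 = 3.7333.
        SD[R] = 1.9322.
Step 4: Continuity-corrected z = (R + 0.5 - E[R]) / SD[R] = (7 + 0.5 - 9.0000) / 1.9322 = -0.7763.
Step 5: Two-sided p-value via normal approximation = 2*(1 - Phi(|z|)) = 0.437558.
Step 6: alpha = 0.05. fail to reject H0.

R = 7, z = -0.7763, p = 0.437558, fail to reject H0.


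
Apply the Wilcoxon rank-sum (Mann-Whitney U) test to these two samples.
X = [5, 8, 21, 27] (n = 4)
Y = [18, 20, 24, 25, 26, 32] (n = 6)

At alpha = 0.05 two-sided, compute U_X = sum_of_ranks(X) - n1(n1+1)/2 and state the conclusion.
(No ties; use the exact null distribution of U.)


Step 1: Combine and sort all 10 observations; assign midranks.
sorted (value, group): (5,X), (8,X), (18,Y), (20,Y), (21,X), (24,Y), (25,Y), (26,Y), (27,X), (32,Y)
ranks: 5->1, 8->2, 18->3, 20->4, 21->5, 24->6, 25->7, 26->8, 27->9, 32->10
Step 2: Rank sum for X: R1 = 1 + 2 + 5 + 9 = 17.
Step 3: U_X = R1 - n1(n1+1)/2 = 17 - 4*5/2 = 17 - 10 = 7.
       U_Y = n1*n2 - U_X = 24 - 7 = 17.
Step 4: No ties, so the exact null distribution of U (based on enumerating the C(10,4) = 210 equally likely rank assignments) gives the two-sided p-value.
Step 5: p-value = 0.352381; compare to alpha = 0.05. fail to reject H0.

U_X = 7, p = 0.352381, fail to reject H0 at alpha = 0.05.


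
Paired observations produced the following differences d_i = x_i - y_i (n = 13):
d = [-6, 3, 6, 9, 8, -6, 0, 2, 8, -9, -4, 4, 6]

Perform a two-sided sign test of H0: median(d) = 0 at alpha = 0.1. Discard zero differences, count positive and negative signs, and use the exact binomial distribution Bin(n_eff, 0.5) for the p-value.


Step 1: Discard zero differences. Original n = 13; n_eff = number of nonzero differences = 12.
Nonzero differences (with sign): -6, +3, +6, +9, +8, -6, +2, +8, -9, -4, +4, +6
Step 2: Count signs: positive = 8, negative = 4.
Step 3: Under H0: P(positive) = 0.5, so the number of positives S ~ Bin(12, 0.5).
Step 4: Two-sided exact p-value = sum of Bin(12,0.5) probabilities at or below the observed probability = 0.387695.
Step 5: alpha = 0.1. fail to reject H0.

n_eff = 12, pos = 8, neg = 4, p = 0.387695, fail to reject H0.


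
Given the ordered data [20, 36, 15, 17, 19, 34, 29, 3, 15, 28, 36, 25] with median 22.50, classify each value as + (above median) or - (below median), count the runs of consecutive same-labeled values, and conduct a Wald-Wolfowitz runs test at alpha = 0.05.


Step 1: Compute median = 22.50; label A = above, B = below.
Labels in order: BABBBAABBAAA  (n_A = 6, n_B = 6)
Step 2: Count runs R = 6.
Step 3: Under H0 (random ordering), E[R] = 2*n_A*n_B/(n_A+n_B) + 1 = 2*6*6/12 + 1 = 7.0000.
        Var[R] = 2*n_A*n_B*(2*n_A*n_B - n_A - n_B) / ((n_A+n_B)^2 * (n_A+n_B-1)) = 4320/1584 = 2.7273.
        SD[R] = 1.6514.
Step 4: Continuity-corrected z = (R + 0.5 - E[R]) / SD[R] = (6 + 0.5 - 7.0000) / 1.6514 = -0.3028.
Step 5: Two-sided p-value via normal approximation = 2*(1 - Phi(|z|)) = 0.762069.
Step 6: alpha = 0.05. fail to reject H0.

R = 6, z = -0.3028, p = 0.762069, fail to reject H0.


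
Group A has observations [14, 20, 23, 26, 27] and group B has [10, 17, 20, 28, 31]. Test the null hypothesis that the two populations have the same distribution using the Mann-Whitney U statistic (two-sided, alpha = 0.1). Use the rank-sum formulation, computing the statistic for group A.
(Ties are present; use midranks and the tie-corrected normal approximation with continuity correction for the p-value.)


Step 1: Combine and sort all 10 observations; assign midranks.
sorted (value, group): (10,Y), (14,X), (17,Y), (20,X), (20,Y), (23,X), (26,X), (27,X), (28,Y), (31,Y)
ranks: 10->1, 14->2, 17->3, 20->4.5, 20->4.5, 23->6, 26->7, 27->8, 28->9, 31->10
Step 2: Rank sum for X: R1 = 2 + 4.5 + 6 + 7 + 8 = 27.5.
Step 3: U_X = R1 - n1(n1+1)/2 = 27.5 - 5*6/2 = 27.5 - 15 = 12.5.
       U_Y = n1*n2 - U_X = 25 - 12.5 = 12.5.
Step 4: Ties are present, so use the tie-corrected normal approximation (with continuity correction) for the p-value.
Step 5: p-value = 1.000000; compare to alpha = 0.1. fail to reject H0.

U_X = 12.5, p = 1.000000, fail to reject H0 at alpha = 0.1.


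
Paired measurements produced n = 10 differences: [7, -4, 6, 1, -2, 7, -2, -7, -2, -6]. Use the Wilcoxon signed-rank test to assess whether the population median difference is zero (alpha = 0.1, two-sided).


Step 1: Drop any zero differences (none here) and take |d_i|.
|d| = [7, 4, 6, 1, 2, 7, 2, 7, 2, 6]
Step 2: Midrank |d_i| (ties get averaged ranks).
ranks: |7|->9, |4|->5, |6|->6.5, |1|->1, |2|->3, |7|->9, |2|->3, |7|->9, |2|->3, |6|->6.5
Step 3: Attach original signs; sum ranks with positive sign and with negative sign.
W+ = 9 + 6.5 + 1 + 9 = 25.5
W- = 5 + 3 + 3 + 9 + 3 + 6.5 = 29.5
(Check: W+ + W- = 55 should equal n(n+1)/2 = 55.)
Step 4: Test statistic W = min(W+, W-) = 25.5.
Step 5: Ties in |d|, so use the tie-corrected normal approximation.
        E[W] = n(n+1)/4 = 10*11/4 = 27.5.
        Tie groups: |d|=2 (t=3), |d|=6 (t=2), |d|=7 (t=3); sum(t^3 - t) = 54.
        Var[W] = n(n+1)(2n+1)/24 - sum(t^3-t)/48 = 2310/24 - 54/48 = 95.125.
        z = (W - E[W]) / sqrt(Var[W]) = (25.5 - 27.5) / 9.7532 = -0.2051.
        Two-sided p = 2*Phi(z) = 0.837525.
Step 6: alpha = 0.1. fail to reject H0.

W+ = 25.5, W- = 29.5, W = min = 25.5, p = 0.837525, fail to reject H0.


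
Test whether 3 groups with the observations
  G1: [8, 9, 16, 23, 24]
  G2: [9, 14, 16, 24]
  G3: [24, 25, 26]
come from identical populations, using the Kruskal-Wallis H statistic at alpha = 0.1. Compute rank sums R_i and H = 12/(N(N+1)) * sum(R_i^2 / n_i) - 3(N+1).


Step 1: Combine all N = 12 observations and assign midranks.
sorted (value, group, rank): (8,G1,1), (9,G1,2.5), (9,G2,2.5), (14,G2,4), (16,G1,5.5), (16,G2,5.5), (23,G1,7), (24,G1,9), (24,G2,9), (24,G3,9), (25,G3,11), (26,G3,12)
Step 2: Sum ranks within each group.
R_1 = 25 (n_1 = 5)
R_2 = 21 (n_2 = 4)
R_3 = 32 (n_3 = 3)
Step 3: H = 12/(N(N+1)) * sum(R_i^2/n_i) - 3(N+1)
     = 12/(12*13) * (25^2/5 + 21^2/4 + 32^2/3) - 3*13
     = 0.076923 * 576.583 - 39
     = 5.352564.
Step 4: Ties present; correction factor C = 1 - 36/(12^3 - 12) = 0.979021. Corrected H = 5.352564 / 0.979021 = 5.467262.
Step 5: Under H0, H ~ chi^2(2); p-value = 0.064983.
Step 6: alpha = 0.1. reject H0.

H = 5.4673, df = 2, p = 0.064983, reject H0.


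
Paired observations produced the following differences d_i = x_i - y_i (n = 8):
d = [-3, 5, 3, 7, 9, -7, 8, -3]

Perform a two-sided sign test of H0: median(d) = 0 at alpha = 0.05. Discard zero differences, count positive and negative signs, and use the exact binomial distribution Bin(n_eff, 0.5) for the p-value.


Step 1: Discard zero differences. Original n = 8; n_eff = number of nonzero differences = 8.
Nonzero differences (with sign): -3, +5, +3, +7, +9, -7, +8, -3
Step 2: Count signs: positive = 5, negative = 3.
Step 3: Under H0: P(positive) = 0.5, so the number of positives S ~ Bin(8, 0.5).
Step 4: Two-sided exact p-value = sum of Bin(8,0.5) probabilities at or below the observed probability = 0.726562.
Step 5: alpha = 0.05. fail to reject H0.

n_eff = 8, pos = 5, neg = 3, p = 0.726562, fail to reject H0.


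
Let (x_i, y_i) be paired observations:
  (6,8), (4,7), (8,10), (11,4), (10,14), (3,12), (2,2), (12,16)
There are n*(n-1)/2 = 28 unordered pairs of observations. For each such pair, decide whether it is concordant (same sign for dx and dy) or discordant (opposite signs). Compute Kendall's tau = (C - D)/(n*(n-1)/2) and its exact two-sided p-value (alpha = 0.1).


Step 1: Enumerate the 28 unordered pairs (i,j) with i<j and classify each by sign(x_j-x_i) * sign(y_j-y_i).
  (1,2):dx=-2,dy=-1->C; (1,3):dx=+2,dy=+2->C; (1,4):dx=+5,dy=-4->D; (1,5):dx=+4,dy=+6->C
  (1,6):dx=-3,dy=+4->D; (1,7):dx=-4,dy=-6->C; (1,8):dx=+6,dy=+8->C; (2,3):dx=+4,dy=+3->C
  (2,4):dx=+7,dy=-3->D; (2,5):dx=+6,dy=+7->C; (2,6):dx=-1,dy=+5->D; (2,7):dx=-2,dy=-5->C
  (2,8):dx=+8,dy=+9->C; (3,4):dx=+3,dy=-6->D; (3,5):dx=+2,dy=+4->C; (3,6):dx=-5,dy=+2->D
  (3,7):dx=-6,dy=-8->C; (3,8):dx=+4,dy=+6->C; (4,5):dx=-1,dy=+10->D; (4,6):dx=-8,dy=+8->D
  (4,7):dx=-9,dy=-2->C; (4,8):dx=+1,dy=+12->C; (5,6):dx=-7,dy=-2->C; (5,7):dx=-8,dy=-12->C
  (5,8):dx=+2,dy=+2->C; (6,7):dx=-1,dy=-10->C; (6,8):dx=+9,dy=+4->C; (7,8):dx=+10,dy=+14->C
Step 2: C = 20, D = 8, total pairs = 28.
Step 3: tau = (C - D)/(n(n-1)/2) = (20 - 8)/28 = 0.428571.
Step 4: Exact two-sided p-value (enumerate n! = 40320 permutations of y under H0): p = 0.178869.
Step 5: alpha = 0.1. fail to reject H0.

tau_b = 0.4286 (C=20, D=8), p = 0.178869, fail to reject H0.


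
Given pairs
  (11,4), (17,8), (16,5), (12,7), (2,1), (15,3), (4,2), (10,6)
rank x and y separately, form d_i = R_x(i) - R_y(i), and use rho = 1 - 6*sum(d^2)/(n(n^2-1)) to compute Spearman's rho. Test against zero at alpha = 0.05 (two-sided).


Step 1: Rank x and y separately (midranks; no ties here).
rank(x): 11->4, 17->8, 16->7, 12->5, 2->1, 15->6, 4->2, 10->3
rank(y): 4->4, 8->8, 5->5, 7->7, 1->1, 3->3, 2->2, 6->6
Step 2: d_i = R_x(i) - R_y(i); compute d_i^2.
  (4-4)^2=0, (8-8)^2=0, (7-5)^2=4, (5-7)^2=4, (1-1)^2=0, (6-3)^2=9, (2-2)^2=0, (3-6)^2=9
sum(d^2) = 26.
Step 3: rho = 1 - 6*26 / (8*(8^2 - 1)) = 1 - 156/504 = 0.690476.
Step 4: Under H0, t = rho * sqrt((n-2)/(1-rho^2)) = 2.3382 ~ t(6).
Step 5: Two-sided p-value from the t-distribution with 6 df = 0.057990.
Step 6: alpha = 0.05. fail to reject H0.

rho = 0.6905, p = 0.057990, fail to reject H0 at alpha = 0.05.


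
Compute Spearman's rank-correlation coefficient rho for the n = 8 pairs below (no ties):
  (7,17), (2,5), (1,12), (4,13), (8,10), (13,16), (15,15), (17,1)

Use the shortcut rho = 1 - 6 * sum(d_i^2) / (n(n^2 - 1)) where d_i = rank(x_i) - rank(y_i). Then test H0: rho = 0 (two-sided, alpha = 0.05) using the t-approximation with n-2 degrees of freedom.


Step 1: Rank x and y separately (midranks; no ties here).
rank(x): 7->4, 2->2, 1->1, 4->3, 8->5, 13->6, 15->7, 17->8
rank(y): 17->8, 5->2, 12->4, 13->5, 10->3, 16->7, 15->6, 1->1
Step 2: d_i = R_x(i) - R_y(i); compute d_i^2.
  (4-8)^2=16, (2-2)^2=0, (1-4)^2=9, (3-5)^2=4, (5-3)^2=4, (6-7)^2=1, (7-6)^2=1, (8-1)^2=49
sum(d^2) = 84.
Step 3: rho = 1 - 6*84 / (8*(8^2 - 1)) = 1 - 504/504 = 0.000000.
Step 4: Under H0, t = rho * sqrt((n-2)/(1-rho^2)) = 0.0000 ~ t(6).
Step 5: Two-sided p-value from the t-distribution with 6 df = 1.000000.
Step 6: alpha = 0.05. fail to reject H0.

rho = 0.0000, p = 1.000000, fail to reject H0 at alpha = 0.05.


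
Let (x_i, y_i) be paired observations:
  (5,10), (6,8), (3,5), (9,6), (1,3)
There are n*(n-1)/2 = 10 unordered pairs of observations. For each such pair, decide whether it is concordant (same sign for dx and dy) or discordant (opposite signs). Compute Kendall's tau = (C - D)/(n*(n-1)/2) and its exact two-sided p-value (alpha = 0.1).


Step 1: Enumerate the 10 unordered pairs (i,j) with i<j and classify each by sign(x_j-x_i) * sign(y_j-y_i).
  (1,2):dx=+1,dy=-2->D; (1,3):dx=-2,dy=-5->C; (1,4):dx=+4,dy=-4->D; (1,5):dx=-4,dy=-7->C
  (2,3):dx=-3,dy=-3->C; (2,4):dx=+3,dy=-2->D; (2,5):dx=-5,dy=-5->C; (3,4):dx=+6,dy=+1->C
  (3,5):dx=-2,dy=-2->C; (4,5):dx=-8,dy=-3->C
Step 2: C = 7, D = 3, total pairs = 10.
Step 3: tau = (C - D)/(n(n-1)/2) = (7 - 3)/10 = 0.400000.
Step 4: Exact two-sided p-value (enumerate n! = 120 permutations of y under H0): p = 0.483333.
Step 5: alpha = 0.1. fail to reject H0.

tau_b = 0.4000 (C=7, D=3), p = 0.483333, fail to reject H0.
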